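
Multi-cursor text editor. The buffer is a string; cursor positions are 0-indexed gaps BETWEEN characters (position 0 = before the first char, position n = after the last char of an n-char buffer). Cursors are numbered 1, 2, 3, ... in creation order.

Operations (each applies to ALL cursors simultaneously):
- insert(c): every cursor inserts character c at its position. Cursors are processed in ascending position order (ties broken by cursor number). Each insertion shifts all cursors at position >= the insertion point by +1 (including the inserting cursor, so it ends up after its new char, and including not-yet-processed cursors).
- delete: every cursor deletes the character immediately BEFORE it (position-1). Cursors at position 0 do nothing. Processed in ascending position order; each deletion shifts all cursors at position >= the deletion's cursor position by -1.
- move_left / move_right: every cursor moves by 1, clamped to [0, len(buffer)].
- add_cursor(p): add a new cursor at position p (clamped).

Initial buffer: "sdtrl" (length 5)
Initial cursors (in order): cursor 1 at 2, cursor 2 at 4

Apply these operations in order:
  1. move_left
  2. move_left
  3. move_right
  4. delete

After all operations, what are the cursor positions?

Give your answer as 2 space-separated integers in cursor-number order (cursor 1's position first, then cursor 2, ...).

Answer: 0 1

Derivation:
After op 1 (move_left): buffer="sdtrl" (len 5), cursors c1@1 c2@3, authorship .....
After op 2 (move_left): buffer="sdtrl" (len 5), cursors c1@0 c2@2, authorship .....
After op 3 (move_right): buffer="sdtrl" (len 5), cursors c1@1 c2@3, authorship .....
After op 4 (delete): buffer="drl" (len 3), cursors c1@0 c2@1, authorship ...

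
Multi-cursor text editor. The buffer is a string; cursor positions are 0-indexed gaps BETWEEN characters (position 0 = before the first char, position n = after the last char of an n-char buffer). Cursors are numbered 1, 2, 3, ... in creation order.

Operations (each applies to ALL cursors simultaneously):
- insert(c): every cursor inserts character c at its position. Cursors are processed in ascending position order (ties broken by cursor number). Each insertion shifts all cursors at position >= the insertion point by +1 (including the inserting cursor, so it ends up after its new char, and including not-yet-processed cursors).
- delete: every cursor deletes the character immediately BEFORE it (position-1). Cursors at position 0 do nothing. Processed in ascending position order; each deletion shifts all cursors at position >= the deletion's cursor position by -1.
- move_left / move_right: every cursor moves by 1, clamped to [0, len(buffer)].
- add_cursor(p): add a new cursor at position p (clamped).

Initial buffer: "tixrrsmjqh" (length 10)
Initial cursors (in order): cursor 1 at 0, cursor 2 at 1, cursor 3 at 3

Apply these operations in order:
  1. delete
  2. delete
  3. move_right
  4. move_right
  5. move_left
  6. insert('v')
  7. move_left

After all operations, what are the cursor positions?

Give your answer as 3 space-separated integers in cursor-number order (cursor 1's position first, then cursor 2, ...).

After op 1 (delete): buffer="irrsmjqh" (len 8), cursors c1@0 c2@0 c3@1, authorship ........
After op 2 (delete): buffer="rrsmjqh" (len 7), cursors c1@0 c2@0 c3@0, authorship .......
After op 3 (move_right): buffer="rrsmjqh" (len 7), cursors c1@1 c2@1 c3@1, authorship .......
After op 4 (move_right): buffer="rrsmjqh" (len 7), cursors c1@2 c2@2 c3@2, authorship .......
After op 5 (move_left): buffer="rrsmjqh" (len 7), cursors c1@1 c2@1 c3@1, authorship .......
After op 6 (insert('v')): buffer="rvvvrsmjqh" (len 10), cursors c1@4 c2@4 c3@4, authorship .123......
After op 7 (move_left): buffer="rvvvrsmjqh" (len 10), cursors c1@3 c2@3 c3@3, authorship .123......

Answer: 3 3 3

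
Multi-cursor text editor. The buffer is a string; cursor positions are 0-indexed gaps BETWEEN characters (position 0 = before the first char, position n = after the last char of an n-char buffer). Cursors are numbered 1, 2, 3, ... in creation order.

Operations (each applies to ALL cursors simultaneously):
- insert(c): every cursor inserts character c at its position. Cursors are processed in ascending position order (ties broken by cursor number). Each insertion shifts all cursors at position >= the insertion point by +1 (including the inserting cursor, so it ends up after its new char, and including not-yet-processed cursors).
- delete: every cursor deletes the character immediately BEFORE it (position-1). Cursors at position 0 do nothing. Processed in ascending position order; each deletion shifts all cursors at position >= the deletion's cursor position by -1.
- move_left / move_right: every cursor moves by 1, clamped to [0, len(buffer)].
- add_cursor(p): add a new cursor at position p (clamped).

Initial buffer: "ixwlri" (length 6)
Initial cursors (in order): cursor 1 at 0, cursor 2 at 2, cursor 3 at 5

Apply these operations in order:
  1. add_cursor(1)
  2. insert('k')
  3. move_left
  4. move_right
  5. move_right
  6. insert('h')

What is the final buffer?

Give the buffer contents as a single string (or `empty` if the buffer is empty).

After op 1 (add_cursor(1)): buffer="ixwlri" (len 6), cursors c1@0 c4@1 c2@2 c3@5, authorship ......
After op 2 (insert('k')): buffer="kikxkwlrki" (len 10), cursors c1@1 c4@3 c2@5 c3@9, authorship 1.4.2...3.
After op 3 (move_left): buffer="kikxkwlrki" (len 10), cursors c1@0 c4@2 c2@4 c3@8, authorship 1.4.2...3.
After op 4 (move_right): buffer="kikxkwlrki" (len 10), cursors c1@1 c4@3 c2@5 c3@9, authorship 1.4.2...3.
After op 5 (move_right): buffer="kikxkwlrki" (len 10), cursors c1@2 c4@4 c2@6 c3@10, authorship 1.4.2...3.
After op 6 (insert('h')): buffer="kihkxhkwhlrkih" (len 14), cursors c1@3 c4@6 c2@9 c3@14, authorship 1.14.42.2..3.3

Answer: kihkxhkwhlrkih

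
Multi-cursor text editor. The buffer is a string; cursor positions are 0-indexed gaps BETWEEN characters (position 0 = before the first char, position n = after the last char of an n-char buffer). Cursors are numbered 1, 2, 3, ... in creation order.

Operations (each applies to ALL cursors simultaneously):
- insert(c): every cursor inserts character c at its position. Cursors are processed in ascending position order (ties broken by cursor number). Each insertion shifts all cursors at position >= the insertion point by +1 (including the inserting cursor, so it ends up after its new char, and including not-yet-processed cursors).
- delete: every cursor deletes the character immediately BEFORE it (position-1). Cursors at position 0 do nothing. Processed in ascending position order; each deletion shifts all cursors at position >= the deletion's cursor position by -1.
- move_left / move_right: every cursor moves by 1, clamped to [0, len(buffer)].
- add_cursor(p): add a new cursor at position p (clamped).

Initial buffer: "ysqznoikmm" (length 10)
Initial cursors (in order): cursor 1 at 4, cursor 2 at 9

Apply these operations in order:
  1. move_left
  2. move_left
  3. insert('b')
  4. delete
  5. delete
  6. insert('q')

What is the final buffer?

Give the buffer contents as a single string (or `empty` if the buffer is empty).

Answer: yqqznoqkmm

Derivation:
After op 1 (move_left): buffer="ysqznoikmm" (len 10), cursors c1@3 c2@8, authorship ..........
After op 2 (move_left): buffer="ysqznoikmm" (len 10), cursors c1@2 c2@7, authorship ..........
After op 3 (insert('b')): buffer="ysbqznoibkmm" (len 12), cursors c1@3 c2@9, authorship ..1.....2...
After op 4 (delete): buffer="ysqznoikmm" (len 10), cursors c1@2 c2@7, authorship ..........
After op 5 (delete): buffer="yqznokmm" (len 8), cursors c1@1 c2@5, authorship ........
After op 6 (insert('q')): buffer="yqqznoqkmm" (len 10), cursors c1@2 c2@7, authorship .1....2...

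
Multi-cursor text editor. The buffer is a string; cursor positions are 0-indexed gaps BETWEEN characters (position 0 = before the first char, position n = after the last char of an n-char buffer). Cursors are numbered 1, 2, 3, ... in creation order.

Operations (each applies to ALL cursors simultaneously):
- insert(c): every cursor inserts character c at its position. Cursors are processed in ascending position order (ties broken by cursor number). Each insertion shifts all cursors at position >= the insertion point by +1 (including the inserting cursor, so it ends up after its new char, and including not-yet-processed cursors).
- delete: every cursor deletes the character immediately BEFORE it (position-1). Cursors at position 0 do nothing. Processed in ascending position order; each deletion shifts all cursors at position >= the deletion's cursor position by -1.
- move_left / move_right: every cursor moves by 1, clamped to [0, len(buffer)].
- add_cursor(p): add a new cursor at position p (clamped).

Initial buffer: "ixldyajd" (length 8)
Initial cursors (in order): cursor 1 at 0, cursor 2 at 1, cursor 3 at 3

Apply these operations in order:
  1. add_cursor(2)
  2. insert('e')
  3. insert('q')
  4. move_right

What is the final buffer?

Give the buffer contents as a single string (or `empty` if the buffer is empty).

Answer: eqieqxeqleqdyajd

Derivation:
After op 1 (add_cursor(2)): buffer="ixldyajd" (len 8), cursors c1@0 c2@1 c4@2 c3@3, authorship ........
After op 2 (insert('e')): buffer="eiexeledyajd" (len 12), cursors c1@1 c2@3 c4@5 c3@7, authorship 1.2.4.3.....
After op 3 (insert('q')): buffer="eqieqxeqleqdyajd" (len 16), cursors c1@2 c2@5 c4@8 c3@11, authorship 11.22.44.33.....
After op 4 (move_right): buffer="eqieqxeqleqdyajd" (len 16), cursors c1@3 c2@6 c4@9 c3@12, authorship 11.22.44.33.....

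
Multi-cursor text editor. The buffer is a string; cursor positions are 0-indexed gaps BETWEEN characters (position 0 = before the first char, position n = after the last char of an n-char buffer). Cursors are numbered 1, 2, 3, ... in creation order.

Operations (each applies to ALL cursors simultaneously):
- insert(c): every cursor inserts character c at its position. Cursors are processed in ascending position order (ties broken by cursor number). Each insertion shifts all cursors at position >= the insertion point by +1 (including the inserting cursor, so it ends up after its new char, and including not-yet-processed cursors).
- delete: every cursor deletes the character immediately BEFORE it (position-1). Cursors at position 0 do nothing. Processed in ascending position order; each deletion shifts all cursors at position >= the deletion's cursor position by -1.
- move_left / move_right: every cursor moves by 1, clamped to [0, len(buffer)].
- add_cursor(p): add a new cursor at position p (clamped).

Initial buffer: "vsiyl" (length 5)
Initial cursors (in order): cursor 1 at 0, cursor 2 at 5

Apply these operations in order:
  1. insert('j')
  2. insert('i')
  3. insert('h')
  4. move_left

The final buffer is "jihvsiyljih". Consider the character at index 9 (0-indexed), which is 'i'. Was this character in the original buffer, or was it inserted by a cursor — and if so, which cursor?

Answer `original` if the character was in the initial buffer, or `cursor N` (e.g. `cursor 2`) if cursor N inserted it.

Answer: cursor 2

Derivation:
After op 1 (insert('j')): buffer="jvsiylj" (len 7), cursors c1@1 c2@7, authorship 1.....2
After op 2 (insert('i')): buffer="jivsiylji" (len 9), cursors c1@2 c2@9, authorship 11.....22
After op 3 (insert('h')): buffer="jihvsiyljih" (len 11), cursors c1@3 c2@11, authorship 111.....222
After op 4 (move_left): buffer="jihvsiyljih" (len 11), cursors c1@2 c2@10, authorship 111.....222
Authorship (.=original, N=cursor N): 1 1 1 . . . . . 2 2 2
Index 9: author = 2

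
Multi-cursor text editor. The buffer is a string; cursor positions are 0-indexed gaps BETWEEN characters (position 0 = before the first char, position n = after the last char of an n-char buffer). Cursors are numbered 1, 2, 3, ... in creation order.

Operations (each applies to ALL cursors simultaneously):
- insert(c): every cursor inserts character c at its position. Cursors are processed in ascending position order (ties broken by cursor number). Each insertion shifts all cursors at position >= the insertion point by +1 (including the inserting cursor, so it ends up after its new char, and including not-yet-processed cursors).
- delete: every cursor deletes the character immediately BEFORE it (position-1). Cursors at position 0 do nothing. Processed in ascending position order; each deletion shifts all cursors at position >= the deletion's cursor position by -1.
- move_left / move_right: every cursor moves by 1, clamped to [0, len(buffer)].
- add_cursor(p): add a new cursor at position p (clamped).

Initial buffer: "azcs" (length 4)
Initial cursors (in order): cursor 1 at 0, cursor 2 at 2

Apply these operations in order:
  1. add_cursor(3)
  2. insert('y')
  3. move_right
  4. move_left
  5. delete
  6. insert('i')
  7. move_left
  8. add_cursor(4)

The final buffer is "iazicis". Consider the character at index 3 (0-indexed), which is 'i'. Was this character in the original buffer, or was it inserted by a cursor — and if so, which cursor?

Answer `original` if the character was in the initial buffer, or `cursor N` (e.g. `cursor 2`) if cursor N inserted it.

After op 1 (add_cursor(3)): buffer="azcs" (len 4), cursors c1@0 c2@2 c3@3, authorship ....
After op 2 (insert('y')): buffer="yazycys" (len 7), cursors c1@1 c2@4 c3@6, authorship 1..2.3.
After op 3 (move_right): buffer="yazycys" (len 7), cursors c1@2 c2@5 c3@7, authorship 1..2.3.
After op 4 (move_left): buffer="yazycys" (len 7), cursors c1@1 c2@4 c3@6, authorship 1..2.3.
After op 5 (delete): buffer="azcs" (len 4), cursors c1@0 c2@2 c3@3, authorship ....
After op 6 (insert('i')): buffer="iazicis" (len 7), cursors c1@1 c2@4 c3@6, authorship 1..2.3.
After op 7 (move_left): buffer="iazicis" (len 7), cursors c1@0 c2@3 c3@5, authorship 1..2.3.
After op 8 (add_cursor(4)): buffer="iazicis" (len 7), cursors c1@0 c2@3 c4@4 c3@5, authorship 1..2.3.
Authorship (.=original, N=cursor N): 1 . . 2 . 3 .
Index 3: author = 2

Answer: cursor 2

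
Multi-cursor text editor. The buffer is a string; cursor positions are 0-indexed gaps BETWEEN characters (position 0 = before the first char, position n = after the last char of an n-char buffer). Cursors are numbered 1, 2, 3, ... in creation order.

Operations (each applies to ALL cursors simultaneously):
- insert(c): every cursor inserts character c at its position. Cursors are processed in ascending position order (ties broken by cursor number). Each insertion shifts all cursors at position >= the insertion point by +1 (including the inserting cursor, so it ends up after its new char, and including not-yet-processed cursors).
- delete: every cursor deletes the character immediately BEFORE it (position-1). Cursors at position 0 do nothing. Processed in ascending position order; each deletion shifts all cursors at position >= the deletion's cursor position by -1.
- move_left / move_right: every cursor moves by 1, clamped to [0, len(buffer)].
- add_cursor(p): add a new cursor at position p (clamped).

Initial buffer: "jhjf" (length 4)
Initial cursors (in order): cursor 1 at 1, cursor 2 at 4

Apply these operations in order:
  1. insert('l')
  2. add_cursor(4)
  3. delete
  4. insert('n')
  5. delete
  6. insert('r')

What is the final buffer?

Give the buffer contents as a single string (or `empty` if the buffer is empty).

After op 1 (insert('l')): buffer="jlhjfl" (len 6), cursors c1@2 c2@6, authorship .1...2
After op 2 (add_cursor(4)): buffer="jlhjfl" (len 6), cursors c1@2 c3@4 c2@6, authorship .1...2
After op 3 (delete): buffer="jhf" (len 3), cursors c1@1 c3@2 c2@3, authorship ...
After op 4 (insert('n')): buffer="jnhnfn" (len 6), cursors c1@2 c3@4 c2@6, authorship .1.3.2
After op 5 (delete): buffer="jhf" (len 3), cursors c1@1 c3@2 c2@3, authorship ...
After op 6 (insert('r')): buffer="jrhrfr" (len 6), cursors c1@2 c3@4 c2@6, authorship .1.3.2

Answer: jrhrfr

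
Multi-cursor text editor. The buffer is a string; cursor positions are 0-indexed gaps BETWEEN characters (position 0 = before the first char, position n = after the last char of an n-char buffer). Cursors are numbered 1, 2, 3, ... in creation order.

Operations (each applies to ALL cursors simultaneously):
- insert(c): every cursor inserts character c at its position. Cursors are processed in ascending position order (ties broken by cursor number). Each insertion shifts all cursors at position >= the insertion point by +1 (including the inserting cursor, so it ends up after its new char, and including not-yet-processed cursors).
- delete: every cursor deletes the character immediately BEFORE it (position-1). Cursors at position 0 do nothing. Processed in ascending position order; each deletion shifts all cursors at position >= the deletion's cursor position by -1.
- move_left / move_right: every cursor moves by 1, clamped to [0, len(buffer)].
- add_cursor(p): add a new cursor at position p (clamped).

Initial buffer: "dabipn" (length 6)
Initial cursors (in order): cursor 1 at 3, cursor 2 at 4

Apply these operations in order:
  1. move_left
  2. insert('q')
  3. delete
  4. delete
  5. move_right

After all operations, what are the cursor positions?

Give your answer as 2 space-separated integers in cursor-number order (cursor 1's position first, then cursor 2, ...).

Answer: 2 2

Derivation:
After op 1 (move_left): buffer="dabipn" (len 6), cursors c1@2 c2@3, authorship ......
After op 2 (insert('q')): buffer="daqbqipn" (len 8), cursors c1@3 c2@5, authorship ..1.2...
After op 3 (delete): buffer="dabipn" (len 6), cursors c1@2 c2@3, authorship ......
After op 4 (delete): buffer="dipn" (len 4), cursors c1@1 c2@1, authorship ....
After op 5 (move_right): buffer="dipn" (len 4), cursors c1@2 c2@2, authorship ....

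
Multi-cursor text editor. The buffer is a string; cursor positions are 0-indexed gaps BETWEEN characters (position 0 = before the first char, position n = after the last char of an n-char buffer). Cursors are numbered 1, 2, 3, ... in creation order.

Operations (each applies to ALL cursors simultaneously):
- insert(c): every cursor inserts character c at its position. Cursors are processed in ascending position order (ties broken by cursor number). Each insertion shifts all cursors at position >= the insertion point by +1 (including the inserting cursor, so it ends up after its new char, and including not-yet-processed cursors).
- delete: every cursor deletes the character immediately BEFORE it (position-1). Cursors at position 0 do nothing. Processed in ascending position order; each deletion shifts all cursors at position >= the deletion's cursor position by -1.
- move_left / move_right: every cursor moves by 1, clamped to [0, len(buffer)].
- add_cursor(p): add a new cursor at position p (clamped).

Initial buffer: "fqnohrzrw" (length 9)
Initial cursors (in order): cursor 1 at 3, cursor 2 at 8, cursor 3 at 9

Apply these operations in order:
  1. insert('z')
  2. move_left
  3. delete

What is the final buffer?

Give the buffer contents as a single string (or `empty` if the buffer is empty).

Answer: fqzohrzzz

Derivation:
After op 1 (insert('z')): buffer="fqnzohrzrzwz" (len 12), cursors c1@4 c2@10 c3@12, authorship ...1.....2.3
After op 2 (move_left): buffer="fqnzohrzrzwz" (len 12), cursors c1@3 c2@9 c3@11, authorship ...1.....2.3
After op 3 (delete): buffer="fqzohrzzz" (len 9), cursors c1@2 c2@7 c3@8, authorship ..1....23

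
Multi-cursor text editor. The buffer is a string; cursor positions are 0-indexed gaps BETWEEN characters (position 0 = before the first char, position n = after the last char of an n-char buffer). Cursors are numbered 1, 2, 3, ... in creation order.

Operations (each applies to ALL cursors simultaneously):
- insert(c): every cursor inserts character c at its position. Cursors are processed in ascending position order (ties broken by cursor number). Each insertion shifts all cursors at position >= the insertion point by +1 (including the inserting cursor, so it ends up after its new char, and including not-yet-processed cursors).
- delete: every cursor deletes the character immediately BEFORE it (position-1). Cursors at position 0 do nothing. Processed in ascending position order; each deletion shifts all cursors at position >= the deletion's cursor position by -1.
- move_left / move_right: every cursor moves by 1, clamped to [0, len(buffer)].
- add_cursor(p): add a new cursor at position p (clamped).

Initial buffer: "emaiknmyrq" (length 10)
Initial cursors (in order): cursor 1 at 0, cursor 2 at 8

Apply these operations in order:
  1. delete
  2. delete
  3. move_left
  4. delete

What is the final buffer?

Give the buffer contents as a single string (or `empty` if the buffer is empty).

After op 1 (delete): buffer="emaiknmrq" (len 9), cursors c1@0 c2@7, authorship .........
After op 2 (delete): buffer="emaiknrq" (len 8), cursors c1@0 c2@6, authorship ........
After op 3 (move_left): buffer="emaiknrq" (len 8), cursors c1@0 c2@5, authorship ........
After op 4 (delete): buffer="emainrq" (len 7), cursors c1@0 c2@4, authorship .......

Answer: emainrq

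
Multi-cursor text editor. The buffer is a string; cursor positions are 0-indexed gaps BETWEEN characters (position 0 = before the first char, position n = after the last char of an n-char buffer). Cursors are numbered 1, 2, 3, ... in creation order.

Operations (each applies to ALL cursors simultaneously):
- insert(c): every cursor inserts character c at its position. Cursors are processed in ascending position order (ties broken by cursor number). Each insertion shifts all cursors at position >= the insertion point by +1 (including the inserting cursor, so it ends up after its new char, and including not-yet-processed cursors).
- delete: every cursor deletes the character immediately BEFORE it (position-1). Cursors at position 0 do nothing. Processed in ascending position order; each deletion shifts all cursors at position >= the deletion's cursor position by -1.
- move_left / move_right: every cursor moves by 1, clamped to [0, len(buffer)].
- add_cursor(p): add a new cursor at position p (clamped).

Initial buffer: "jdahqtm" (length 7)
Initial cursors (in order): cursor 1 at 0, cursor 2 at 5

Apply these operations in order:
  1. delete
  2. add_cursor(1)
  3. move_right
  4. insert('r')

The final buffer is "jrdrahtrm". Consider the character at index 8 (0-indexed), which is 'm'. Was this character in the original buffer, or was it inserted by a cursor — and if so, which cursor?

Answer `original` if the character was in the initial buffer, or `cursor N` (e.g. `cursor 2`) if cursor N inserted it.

After op 1 (delete): buffer="jdahtm" (len 6), cursors c1@0 c2@4, authorship ......
After op 2 (add_cursor(1)): buffer="jdahtm" (len 6), cursors c1@0 c3@1 c2@4, authorship ......
After op 3 (move_right): buffer="jdahtm" (len 6), cursors c1@1 c3@2 c2@5, authorship ......
After op 4 (insert('r')): buffer="jrdrahtrm" (len 9), cursors c1@2 c3@4 c2@8, authorship .1.3...2.
Authorship (.=original, N=cursor N): . 1 . 3 . . . 2 .
Index 8: author = original

Answer: original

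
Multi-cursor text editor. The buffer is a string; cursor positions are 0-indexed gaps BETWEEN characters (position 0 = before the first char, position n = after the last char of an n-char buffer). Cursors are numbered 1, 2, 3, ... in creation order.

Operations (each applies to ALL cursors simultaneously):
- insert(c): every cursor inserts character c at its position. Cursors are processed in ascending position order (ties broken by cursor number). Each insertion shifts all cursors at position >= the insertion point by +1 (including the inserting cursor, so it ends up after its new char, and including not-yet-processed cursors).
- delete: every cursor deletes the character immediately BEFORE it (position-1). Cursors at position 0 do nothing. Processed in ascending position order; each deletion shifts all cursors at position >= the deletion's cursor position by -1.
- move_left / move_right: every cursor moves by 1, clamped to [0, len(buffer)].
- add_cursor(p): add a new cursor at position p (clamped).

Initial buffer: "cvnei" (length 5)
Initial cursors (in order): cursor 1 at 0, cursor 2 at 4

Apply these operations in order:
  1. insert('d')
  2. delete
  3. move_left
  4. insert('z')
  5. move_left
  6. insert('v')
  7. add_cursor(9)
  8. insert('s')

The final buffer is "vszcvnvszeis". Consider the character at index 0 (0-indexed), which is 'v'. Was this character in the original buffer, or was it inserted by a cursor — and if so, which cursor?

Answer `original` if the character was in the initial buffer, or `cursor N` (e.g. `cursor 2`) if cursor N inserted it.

After op 1 (insert('d')): buffer="dcvnedi" (len 7), cursors c1@1 c2@6, authorship 1....2.
After op 2 (delete): buffer="cvnei" (len 5), cursors c1@0 c2@4, authorship .....
After op 3 (move_left): buffer="cvnei" (len 5), cursors c1@0 c2@3, authorship .....
After op 4 (insert('z')): buffer="zcvnzei" (len 7), cursors c1@1 c2@5, authorship 1...2..
After op 5 (move_left): buffer="zcvnzei" (len 7), cursors c1@0 c2@4, authorship 1...2..
After op 6 (insert('v')): buffer="vzcvnvzei" (len 9), cursors c1@1 c2@6, authorship 11...22..
After op 7 (add_cursor(9)): buffer="vzcvnvzei" (len 9), cursors c1@1 c2@6 c3@9, authorship 11...22..
After op 8 (insert('s')): buffer="vszcvnvszeis" (len 12), cursors c1@2 c2@8 c3@12, authorship 111...222..3
Authorship (.=original, N=cursor N): 1 1 1 . . . 2 2 2 . . 3
Index 0: author = 1

Answer: cursor 1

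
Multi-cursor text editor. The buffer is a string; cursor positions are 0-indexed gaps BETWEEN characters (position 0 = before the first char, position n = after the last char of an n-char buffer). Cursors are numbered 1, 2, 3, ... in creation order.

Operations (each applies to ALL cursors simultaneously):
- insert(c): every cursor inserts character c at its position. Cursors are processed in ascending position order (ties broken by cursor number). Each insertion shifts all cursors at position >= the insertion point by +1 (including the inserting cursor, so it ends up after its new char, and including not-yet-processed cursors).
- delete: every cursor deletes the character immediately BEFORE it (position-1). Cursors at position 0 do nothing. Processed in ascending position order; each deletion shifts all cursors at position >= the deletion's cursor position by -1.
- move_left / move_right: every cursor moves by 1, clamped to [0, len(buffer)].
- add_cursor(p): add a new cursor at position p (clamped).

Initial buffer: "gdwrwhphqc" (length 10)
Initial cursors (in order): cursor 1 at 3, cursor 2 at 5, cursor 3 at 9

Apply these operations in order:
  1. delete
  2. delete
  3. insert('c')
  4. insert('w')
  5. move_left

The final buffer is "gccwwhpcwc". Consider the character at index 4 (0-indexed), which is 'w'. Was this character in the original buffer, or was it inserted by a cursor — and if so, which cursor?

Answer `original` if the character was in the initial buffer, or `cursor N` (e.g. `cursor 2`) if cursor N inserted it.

After op 1 (delete): buffer="gdrhphc" (len 7), cursors c1@2 c2@3 c3@6, authorship .......
After op 2 (delete): buffer="ghpc" (len 4), cursors c1@1 c2@1 c3@3, authorship ....
After op 3 (insert('c')): buffer="gcchpcc" (len 7), cursors c1@3 c2@3 c3@6, authorship .12..3.
After op 4 (insert('w')): buffer="gccwwhpcwc" (len 10), cursors c1@5 c2@5 c3@9, authorship .1212..33.
After op 5 (move_left): buffer="gccwwhpcwc" (len 10), cursors c1@4 c2@4 c3@8, authorship .1212..33.
Authorship (.=original, N=cursor N): . 1 2 1 2 . . 3 3 .
Index 4: author = 2

Answer: cursor 2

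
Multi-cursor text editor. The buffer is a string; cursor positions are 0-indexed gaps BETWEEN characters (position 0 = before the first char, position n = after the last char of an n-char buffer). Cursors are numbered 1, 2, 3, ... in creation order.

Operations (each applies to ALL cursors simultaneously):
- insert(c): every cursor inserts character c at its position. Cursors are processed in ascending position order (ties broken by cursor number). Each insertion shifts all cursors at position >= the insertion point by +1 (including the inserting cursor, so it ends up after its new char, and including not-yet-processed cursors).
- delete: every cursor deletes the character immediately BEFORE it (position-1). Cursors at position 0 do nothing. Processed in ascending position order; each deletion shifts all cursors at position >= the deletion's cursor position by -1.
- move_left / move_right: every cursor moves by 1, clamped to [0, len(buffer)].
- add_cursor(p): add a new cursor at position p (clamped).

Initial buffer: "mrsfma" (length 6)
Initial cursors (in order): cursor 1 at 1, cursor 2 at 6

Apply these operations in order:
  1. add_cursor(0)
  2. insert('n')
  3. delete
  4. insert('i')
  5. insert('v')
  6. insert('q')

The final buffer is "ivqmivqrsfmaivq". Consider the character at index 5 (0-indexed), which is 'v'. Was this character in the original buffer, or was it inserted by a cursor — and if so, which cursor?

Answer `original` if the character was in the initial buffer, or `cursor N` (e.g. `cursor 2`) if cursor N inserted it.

Answer: cursor 1

Derivation:
After op 1 (add_cursor(0)): buffer="mrsfma" (len 6), cursors c3@0 c1@1 c2@6, authorship ......
After op 2 (insert('n')): buffer="nmnrsfman" (len 9), cursors c3@1 c1@3 c2@9, authorship 3.1.....2
After op 3 (delete): buffer="mrsfma" (len 6), cursors c3@0 c1@1 c2@6, authorship ......
After op 4 (insert('i')): buffer="imirsfmai" (len 9), cursors c3@1 c1@3 c2@9, authorship 3.1.....2
After op 5 (insert('v')): buffer="ivmivrsfmaiv" (len 12), cursors c3@2 c1@5 c2@12, authorship 33.11.....22
After op 6 (insert('q')): buffer="ivqmivqrsfmaivq" (len 15), cursors c3@3 c1@7 c2@15, authorship 333.111.....222
Authorship (.=original, N=cursor N): 3 3 3 . 1 1 1 . . . . . 2 2 2
Index 5: author = 1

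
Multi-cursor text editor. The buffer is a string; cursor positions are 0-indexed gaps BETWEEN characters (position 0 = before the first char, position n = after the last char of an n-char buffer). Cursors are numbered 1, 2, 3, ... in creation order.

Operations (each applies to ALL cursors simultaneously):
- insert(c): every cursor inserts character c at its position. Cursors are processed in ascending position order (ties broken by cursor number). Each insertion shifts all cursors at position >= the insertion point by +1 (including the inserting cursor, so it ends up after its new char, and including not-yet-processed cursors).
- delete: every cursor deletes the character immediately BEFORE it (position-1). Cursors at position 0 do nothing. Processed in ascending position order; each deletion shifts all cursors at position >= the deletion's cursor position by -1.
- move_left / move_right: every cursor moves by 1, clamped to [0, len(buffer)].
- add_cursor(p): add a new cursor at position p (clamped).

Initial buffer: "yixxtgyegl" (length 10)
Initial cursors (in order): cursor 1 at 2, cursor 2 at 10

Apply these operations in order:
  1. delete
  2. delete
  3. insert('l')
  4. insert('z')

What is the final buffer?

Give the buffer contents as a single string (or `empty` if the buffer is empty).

Answer: lzxxtgyelz

Derivation:
After op 1 (delete): buffer="yxxtgyeg" (len 8), cursors c1@1 c2@8, authorship ........
After op 2 (delete): buffer="xxtgye" (len 6), cursors c1@0 c2@6, authorship ......
After op 3 (insert('l')): buffer="lxxtgyel" (len 8), cursors c1@1 c2@8, authorship 1......2
After op 4 (insert('z')): buffer="lzxxtgyelz" (len 10), cursors c1@2 c2@10, authorship 11......22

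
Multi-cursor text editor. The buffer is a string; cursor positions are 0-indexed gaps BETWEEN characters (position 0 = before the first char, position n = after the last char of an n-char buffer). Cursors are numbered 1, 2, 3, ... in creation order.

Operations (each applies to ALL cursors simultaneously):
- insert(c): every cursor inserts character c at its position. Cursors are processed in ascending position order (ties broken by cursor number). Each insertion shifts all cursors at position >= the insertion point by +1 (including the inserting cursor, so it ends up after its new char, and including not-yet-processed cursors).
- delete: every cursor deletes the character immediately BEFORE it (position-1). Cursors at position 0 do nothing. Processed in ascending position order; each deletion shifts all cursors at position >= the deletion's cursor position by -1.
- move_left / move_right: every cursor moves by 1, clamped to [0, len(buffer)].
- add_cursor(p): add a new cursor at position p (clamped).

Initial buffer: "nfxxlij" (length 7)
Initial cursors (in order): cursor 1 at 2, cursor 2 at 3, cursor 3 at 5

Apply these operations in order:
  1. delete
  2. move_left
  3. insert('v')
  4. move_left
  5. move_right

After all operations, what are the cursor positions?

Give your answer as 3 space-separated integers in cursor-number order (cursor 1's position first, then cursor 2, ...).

After op 1 (delete): buffer="nxij" (len 4), cursors c1@1 c2@1 c3@2, authorship ....
After op 2 (move_left): buffer="nxij" (len 4), cursors c1@0 c2@0 c3@1, authorship ....
After op 3 (insert('v')): buffer="vvnvxij" (len 7), cursors c1@2 c2@2 c3@4, authorship 12.3...
After op 4 (move_left): buffer="vvnvxij" (len 7), cursors c1@1 c2@1 c3@3, authorship 12.3...
After op 5 (move_right): buffer="vvnvxij" (len 7), cursors c1@2 c2@2 c3@4, authorship 12.3...

Answer: 2 2 4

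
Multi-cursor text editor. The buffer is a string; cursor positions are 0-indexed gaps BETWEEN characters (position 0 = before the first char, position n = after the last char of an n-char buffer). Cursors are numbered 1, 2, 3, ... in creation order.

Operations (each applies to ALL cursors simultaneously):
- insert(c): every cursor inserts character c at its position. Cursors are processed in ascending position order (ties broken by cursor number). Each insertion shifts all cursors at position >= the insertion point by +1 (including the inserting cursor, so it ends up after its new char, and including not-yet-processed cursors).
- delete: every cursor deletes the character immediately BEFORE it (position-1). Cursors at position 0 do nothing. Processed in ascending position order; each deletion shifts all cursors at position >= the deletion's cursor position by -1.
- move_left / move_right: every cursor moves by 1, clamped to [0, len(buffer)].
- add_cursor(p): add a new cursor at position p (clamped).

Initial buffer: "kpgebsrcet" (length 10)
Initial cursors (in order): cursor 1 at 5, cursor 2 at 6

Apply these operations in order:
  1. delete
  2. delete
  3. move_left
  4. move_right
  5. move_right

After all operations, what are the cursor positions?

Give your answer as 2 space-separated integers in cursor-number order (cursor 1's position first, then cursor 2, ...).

Answer: 3 3

Derivation:
After op 1 (delete): buffer="kpgercet" (len 8), cursors c1@4 c2@4, authorship ........
After op 2 (delete): buffer="kprcet" (len 6), cursors c1@2 c2@2, authorship ......
After op 3 (move_left): buffer="kprcet" (len 6), cursors c1@1 c2@1, authorship ......
After op 4 (move_right): buffer="kprcet" (len 6), cursors c1@2 c2@2, authorship ......
After op 5 (move_right): buffer="kprcet" (len 6), cursors c1@3 c2@3, authorship ......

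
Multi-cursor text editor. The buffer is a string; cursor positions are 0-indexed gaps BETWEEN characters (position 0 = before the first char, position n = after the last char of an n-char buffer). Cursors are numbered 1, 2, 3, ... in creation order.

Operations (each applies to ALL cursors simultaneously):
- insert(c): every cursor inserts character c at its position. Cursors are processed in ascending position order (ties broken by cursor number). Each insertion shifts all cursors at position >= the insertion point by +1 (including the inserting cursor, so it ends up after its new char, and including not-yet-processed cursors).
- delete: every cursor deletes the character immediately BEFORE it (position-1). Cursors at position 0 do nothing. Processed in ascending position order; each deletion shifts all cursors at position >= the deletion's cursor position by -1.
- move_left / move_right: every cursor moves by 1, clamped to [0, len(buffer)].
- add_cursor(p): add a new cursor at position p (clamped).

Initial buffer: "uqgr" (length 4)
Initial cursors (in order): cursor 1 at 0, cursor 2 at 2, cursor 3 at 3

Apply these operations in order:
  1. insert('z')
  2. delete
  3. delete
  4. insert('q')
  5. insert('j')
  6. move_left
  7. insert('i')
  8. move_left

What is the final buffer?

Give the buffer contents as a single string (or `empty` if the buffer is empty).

Answer: qijuqqjiijr

Derivation:
After op 1 (insert('z')): buffer="zuqzgzr" (len 7), cursors c1@1 c2@4 c3@6, authorship 1..2.3.
After op 2 (delete): buffer="uqgr" (len 4), cursors c1@0 c2@2 c3@3, authorship ....
After op 3 (delete): buffer="ur" (len 2), cursors c1@0 c2@1 c3@1, authorship ..
After op 4 (insert('q')): buffer="quqqr" (len 5), cursors c1@1 c2@4 c3@4, authorship 1.23.
After op 5 (insert('j')): buffer="qjuqqjjr" (len 8), cursors c1@2 c2@7 c3@7, authorship 11.2323.
After op 6 (move_left): buffer="qjuqqjjr" (len 8), cursors c1@1 c2@6 c3@6, authorship 11.2323.
After op 7 (insert('i')): buffer="qijuqqjiijr" (len 11), cursors c1@2 c2@9 c3@9, authorship 111.232233.
After op 8 (move_left): buffer="qijuqqjiijr" (len 11), cursors c1@1 c2@8 c3@8, authorship 111.232233.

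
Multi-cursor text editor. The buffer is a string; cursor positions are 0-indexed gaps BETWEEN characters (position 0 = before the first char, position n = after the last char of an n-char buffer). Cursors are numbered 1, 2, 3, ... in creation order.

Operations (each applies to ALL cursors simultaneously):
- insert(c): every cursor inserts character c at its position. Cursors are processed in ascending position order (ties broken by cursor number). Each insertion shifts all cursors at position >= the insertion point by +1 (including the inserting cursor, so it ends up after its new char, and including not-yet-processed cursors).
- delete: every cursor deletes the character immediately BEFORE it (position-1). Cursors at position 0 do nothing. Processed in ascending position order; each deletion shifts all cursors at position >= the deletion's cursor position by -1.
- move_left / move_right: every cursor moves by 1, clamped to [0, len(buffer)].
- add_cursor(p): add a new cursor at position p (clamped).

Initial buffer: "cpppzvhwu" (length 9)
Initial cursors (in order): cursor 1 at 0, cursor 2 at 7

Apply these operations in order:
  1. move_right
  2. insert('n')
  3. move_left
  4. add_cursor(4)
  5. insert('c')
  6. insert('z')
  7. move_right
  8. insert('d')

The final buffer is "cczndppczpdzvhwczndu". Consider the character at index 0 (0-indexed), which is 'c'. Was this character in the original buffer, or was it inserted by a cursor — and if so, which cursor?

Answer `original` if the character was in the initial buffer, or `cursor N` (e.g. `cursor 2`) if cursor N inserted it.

Answer: original

Derivation:
After op 1 (move_right): buffer="cpppzvhwu" (len 9), cursors c1@1 c2@8, authorship .........
After op 2 (insert('n')): buffer="cnpppzvhwnu" (len 11), cursors c1@2 c2@10, authorship .1.......2.
After op 3 (move_left): buffer="cnpppzvhwnu" (len 11), cursors c1@1 c2@9, authorship .1.......2.
After op 4 (add_cursor(4)): buffer="cnpppzvhwnu" (len 11), cursors c1@1 c3@4 c2@9, authorship .1.......2.
After op 5 (insert('c')): buffer="ccnppcpzvhwcnu" (len 14), cursors c1@2 c3@6 c2@12, authorship .11..3.....22.
After op 6 (insert('z')): buffer="ccznppczpzvhwcznu" (len 17), cursors c1@3 c3@8 c2@15, authorship .111..33.....222.
After op 7 (move_right): buffer="ccznppczpzvhwcznu" (len 17), cursors c1@4 c3@9 c2@16, authorship .111..33.....222.
After op 8 (insert('d')): buffer="cczndppczpdzvhwczndu" (len 20), cursors c1@5 c3@11 c2@19, authorship .1111..33.3....2222.
Authorship (.=original, N=cursor N): . 1 1 1 1 . . 3 3 . 3 . . . . 2 2 2 2 .
Index 0: author = original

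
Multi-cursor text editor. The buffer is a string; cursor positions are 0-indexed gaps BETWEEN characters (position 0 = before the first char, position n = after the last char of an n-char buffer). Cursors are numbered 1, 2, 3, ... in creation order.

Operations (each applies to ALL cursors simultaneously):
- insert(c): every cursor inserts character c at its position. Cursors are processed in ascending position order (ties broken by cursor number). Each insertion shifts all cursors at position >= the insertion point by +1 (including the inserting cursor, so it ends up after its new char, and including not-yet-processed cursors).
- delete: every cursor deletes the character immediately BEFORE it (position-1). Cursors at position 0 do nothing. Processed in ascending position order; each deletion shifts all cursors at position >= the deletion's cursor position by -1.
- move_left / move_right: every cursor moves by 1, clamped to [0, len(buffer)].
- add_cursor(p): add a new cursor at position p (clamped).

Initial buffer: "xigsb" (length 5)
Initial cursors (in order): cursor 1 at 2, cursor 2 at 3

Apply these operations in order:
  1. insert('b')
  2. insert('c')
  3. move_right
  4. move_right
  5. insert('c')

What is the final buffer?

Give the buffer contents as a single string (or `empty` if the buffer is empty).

After op 1 (insert('b')): buffer="xibgbsb" (len 7), cursors c1@3 c2@5, authorship ..1.2..
After op 2 (insert('c')): buffer="xibcgbcsb" (len 9), cursors c1@4 c2@7, authorship ..11.22..
After op 3 (move_right): buffer="xibcgbcsb" (len 9), cursors c1@5 c2@8, authorship ..11.22..
After op 4 (move_right): buffer="xibcgbcsb" (len 9), cursors c1@6 c2@9, authorship ..11.22..
After op 5 (insert('c')): buffer="xibcgbccsbc" (len 11), cursors c1@7 c2@11, authorship ..11.212..2

Answer: xibcgbccsbc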